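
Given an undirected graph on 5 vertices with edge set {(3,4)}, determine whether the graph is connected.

Step 1: Build adjacency list from edges:
  1: (none)
  2: (none)
  3: 4
  4: 3
  5: (none)

Step 2: Run BFS/DFS from vertex 1:
  Visited: {1}
  Reached 1 of 5 vertices

Step 3: Only 1 of 5 vertices reached. Graph is disconnected.
Connected components: {1}, {2}, {3, 4}, {5}
Answer: No, the graph is not connected (4 components).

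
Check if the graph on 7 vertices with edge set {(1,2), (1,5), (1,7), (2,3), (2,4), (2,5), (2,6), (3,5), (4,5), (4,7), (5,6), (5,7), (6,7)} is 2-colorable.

Step 1: Attempt 2-coloring using BFS:
  Start at vertex 1, assign color 0
  Color vertex 2 with color 1 (neighbor of 1)
  Color vertex 5 with color 1 (neighbor of 1)
  Color vertex 7 with color 1 (neighbor of 1)
  Color vertex 3 with color 0 (neighbor of 2)
  Color vertex 4 with color 0 (neighbor of 2)

Step 2: Conflict found! Vertices 2 and 5 are adjacent but have the same color.
This means the graph contains an odd cycle.

The graph is NOT bipartite.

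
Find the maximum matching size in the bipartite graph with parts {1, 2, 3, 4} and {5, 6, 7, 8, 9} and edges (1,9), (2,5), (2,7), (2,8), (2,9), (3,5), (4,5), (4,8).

Step 1: List the neighbors of each left vertex:
  1: 9
  2: 5, 7, 8, 9
  3: 5
  4: 5, 8

Step 2: Greedily match left vertices, then look for augmenting paths:
  Match 1 -- 9
  Match 2 -- 7
  Match 3 -- 5
  Match 4 -- 8
  No augmenting path remains.

Step 3: Verify this is maximum:
  Matching size 4 = min(|L|, |R|) = min(4, 5), which is an upper bound, so this matching is maximum.

Maximum matching: {(1,9), (2,7), (3,5), (4,8)}
Size: 4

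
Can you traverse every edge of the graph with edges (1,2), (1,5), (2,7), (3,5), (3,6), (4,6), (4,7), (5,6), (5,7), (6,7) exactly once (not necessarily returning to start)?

Step 1: Find the degree of each vertex:
  deg(1) = 2
  deg(2) = 2
  deg(3) = 2
  deg(4) = 2
  deg(5) = 4
  deg(6) = 4
  deg(7) = 4

Step 2: Count vertices with odd degree:
  All vertices have even degree (0 odd-degree vertices)

Step 3: Apply Euler's theorem:
  - Eulerian circuit exists iff graph is connected and all vertices have even degree
  - Eulerian path exists iff graph is connected and has 0 or 2 odd-degree vertices

Graph is connected with 0 odd-degree vertices.
Both Eulerian circuit and Eulerian path exist.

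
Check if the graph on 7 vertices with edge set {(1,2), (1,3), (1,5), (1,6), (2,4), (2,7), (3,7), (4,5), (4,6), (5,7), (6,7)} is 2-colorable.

Step 1: Attempt 2-coloring using BFS:
  Start at vertex 1, assign color 0
  Color vertex 2 with color 1 (neighbor of 1)
  Color vertex 3 with color 1 (neighbor of 1)
  Color vertex 5 with color 1 (neighbor of 1)
  Color vertex 6 with color 1 (neighbor of 1)
  Color vertex 4 with color 0 (neighbor of 2)
  Color vertex 7 with color 0 (neighbor of 2)

Step 2: 2-coloring succeeded. No conflicts found.
  Set A (color 0): {1, 4, 7}
  Set B (color 1): {2, 3, 5, 6}

The graph is bipartite with partition {1, 4, 7}, {2, 3, 5, 6}.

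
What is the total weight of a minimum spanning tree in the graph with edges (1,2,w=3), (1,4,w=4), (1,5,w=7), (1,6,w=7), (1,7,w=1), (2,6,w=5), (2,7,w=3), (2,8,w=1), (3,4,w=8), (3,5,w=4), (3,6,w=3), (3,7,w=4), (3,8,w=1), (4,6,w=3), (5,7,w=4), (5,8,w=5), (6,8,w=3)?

Apply Kruskal's algorithm (sort edges by weight, add if no cycle):

Sorted edges by weight:
  (1,7) w=1
  (2,8) w=1
  (3,8) w=1
  (1,2) w=3
  (2,7) w=3
  (3,6) w=3
  (4,6) w=3
  (6,8) w=3
  (1,4) w=4
  (3,5) w=4
  (3,7) w=4
  (5,7) w=4
  (2,6) w=5
  (5,8) w=5
  (1,5) w=7
  (1,6) w=7
  (3,4) w=8

Add edge (1,7) w=1 -- no cycle. Running total: 1
Add edge (2,8) w=1 -- no cycle. Running total: 2
Add edge (3,8) w=1 -- no cycle. Running total: 3
Add edge (1,2) w=3 -- no cycle. Running total: 6
Skip edge (2,7) w=3 -- would create cycle
Add edge (3,6) w=3 -- no cycle. Running total: 9
Add edge (4,6) w=3 -- no cycle. Running total: 12
Skip edge (6,8) w=3 -- would create cycle
Skip edge (1,4) w=4 -- would create cycle
Add edge (3,5) w=4 -- no cycle. Running total: 16

MST edges: (1,7,w=1), (2,8,w=1), (3,8,w=1), (1,2,w=3), (3,6,w=3), (4,6,w=3), (3,5,w=4)
Total MST weight: 1 + 1 + 1 + 3 + 3 + 3 + 4 = 16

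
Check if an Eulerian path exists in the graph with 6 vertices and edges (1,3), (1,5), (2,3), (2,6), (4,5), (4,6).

Step 1: Find the degree of each vertex:
  deg(1) = 2
  deg(2) = 2
  deg(3) = 2
  deg(4) = 2
  deg(5) = 2
  deg(6) = 2

Step 2: Count vertices with odd degree:
  All vertices have even degree (0 odd-degree vertices)

Step 3: Apply Euler's theorem:
  - Eulerian circuit exists iff graph is connected and all vertices have even degree
  - Eulerian path exists iff graph is connected and has 0 or 2 odd-degree vertices

Graph is connected with 0 odd-degree vertices.
Both Eulerian circuit and Eulerian path exist.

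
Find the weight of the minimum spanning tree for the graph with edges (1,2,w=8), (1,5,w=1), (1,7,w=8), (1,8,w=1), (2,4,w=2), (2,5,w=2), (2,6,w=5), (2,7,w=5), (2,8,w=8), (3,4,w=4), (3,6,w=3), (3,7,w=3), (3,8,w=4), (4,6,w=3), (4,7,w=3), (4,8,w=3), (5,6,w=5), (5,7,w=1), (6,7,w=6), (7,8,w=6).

Apply Kruskal's algorithm (sort edges by weight, add if no cycle):

Sorted edges by weight:
  (1,8) w=1
  (1,5) w=1
  (5,7) w=1
  (2,4) w=2
  (2,5) w=2
  (3,6) w=3
  (3,7) w=3
  (4,8) w=3
  (4,6) w=3
  (4,7) w=3
  (3,8) w=4
  (3,4) w=4
  (2,6) w=5
  (2,7) w=5
  (5,6) w=5
  (6,7) w=6
  (7,8) w=6
  (1,2) w=8
  (1,7) w=8
  (2,8) w=8

Add edge (1,8) w=1 -- no cycle. Running total: 1
Add edge (1,5) w=1 -- no cycle. Running total: 2
Add edge (5,7) w=1 -- no cycle. Running total: 3
Add edge (2,4) w=2 -- no cycle. Running total: 5
Add edge (2,5) w=2 -- no cycle. Running total: 7
Add edge (3,6) w=3 -- no cycle. Running total: 10
Add edge (3,7) w=3 -- no cycle. Running total: 13

MST edges: (1,8,w=1), (1,5,w=1), (5,7,w=1), (2,4,w=2), (2,5,w=2), (3,6,w=3), (3,7,w=3)
Total MST weight: 1 + 1 + 1 + 2 + 2 + 3 + 3 = 13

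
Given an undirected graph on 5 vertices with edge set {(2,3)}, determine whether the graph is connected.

Step 1: Build adjacency list from edges:
  1: (none)
  2: 3
  3: 2
  4: (none)
  5: (none)

Step 2: Run BFS/DFS from vertex 1:
  Visited: {1}
  Reached 1 of 5 vertices

Step 3: Only 1 of 5 vertices reached. Graph is disconnected.
Connected components: {1}, {2, 3}, {4}, {5}
Answer: No, the graph is not connected (4 components).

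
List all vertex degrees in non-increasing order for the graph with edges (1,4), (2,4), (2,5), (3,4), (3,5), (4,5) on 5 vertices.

Step 1: Count edges incident to each vertex:
  deg(1) = 1 (neighbors: 4)
  deg(2) = 2 (neighbors: 4, 5)
  deg(3) = 2 (neighbors: 4, 5)
  deg(4) = 4 (neighbors: 1, 2, 3, 5)
  deg(5) = 3 (neighbors: 2, 3, 4)

Step 2: Sort degrees in non-increasing order:
  Degrees: [1, 2, 2, 4, 3] -> sorted: [4, 3, 2, 2, 1]

Degree sequence: [4, 3, 2, 2, 1]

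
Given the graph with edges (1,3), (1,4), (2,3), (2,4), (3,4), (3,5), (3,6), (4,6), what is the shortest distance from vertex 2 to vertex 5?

Step 1: Build adjacency list:
  1: 3, 4
  2: 3, 4
  3: 1, 2, 4, 5, 6
  4: 1, 2, 3, 6
  5: 3
  6: 3, 4

Step 2: BFS from vertex 2 to find shortest path to 5:
  vertex 3 reached at distance 1
  vertex 4 reached at distance 1
  vertex 1 reached at distance 2
  vertex 5 reached at distance 2

Step 3: Shortest path: 2 -> 3 -> 5
Path length: 2 edges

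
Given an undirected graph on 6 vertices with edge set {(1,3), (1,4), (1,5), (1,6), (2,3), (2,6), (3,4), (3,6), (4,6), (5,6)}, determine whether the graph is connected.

Step 1: Build adjacency list from edges:
  1: 3, 4, 5, 6
  2: 3, 6
  3: 1, 2, 4, 6
  4: 1, 3, 6
  5: 1, 6
  6: 1, 2, 3, 4, 5

Step 2: Run BFS/DFS from vertex 1:
  Visited: {1, 3, 4, 5, 6, 2}
  Reached 6 of 6 vertices

Step 3: All 6 vertices reached from vertex 1, so the graph is connected.
Answer: Yes, the graph is connected.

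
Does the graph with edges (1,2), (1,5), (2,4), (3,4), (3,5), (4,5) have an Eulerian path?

Step 1: Find the degree of each vertex:
  deg(1) = 2
  deg(2) = 2
  deg(3) = 2
  deg(4) = 3
  deg(5) = 3

Step 2: Count vertices with odd degree:
  Odd-degree vertices: 4, 5 (2 total)

Step 3: Apply Euler's theorem:
  - Eulerian circuit exists iff graph is connected and all vertices have even degree
  - Eulerian path exists iff graph is connected and has 0 or 2 odd-degree vertices

Graph is connected with exactly 2 odd-degree vertices (4, 5).
Eulerian path exists (starting and ending at the odd-degree vertices), but no Eulerian circuit.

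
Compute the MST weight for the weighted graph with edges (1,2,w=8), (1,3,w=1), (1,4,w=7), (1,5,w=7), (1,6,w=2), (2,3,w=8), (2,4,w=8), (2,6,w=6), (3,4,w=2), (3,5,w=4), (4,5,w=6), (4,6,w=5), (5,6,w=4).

Apply Kruskal's algorithm (sort edges by weight, add if no cycle):

Sorted edges by weight:
  (1,3) w=1
  (1,6) w=2
  (3,4) w=2
  (3,5) w=4
  (5,6) w=4
  (4,6) w=5
  (2,6) w=6
  (4,5) w=6
  (1,5) w=7
  (1,4) w=7
  (1,2) w=8
  (2,3) w=8
  (2,4) w=8

Add edge (1,3) w=1 -- no cycle. Running total: 1
Add edge (1,6) w=2 -- no cycle. Running total: 3
Add edge (3,4) w=2 -- no cycle. Running total: 5
Add edge (3,5) w=4 -- no cycle. Running total: 9
Skip edge (5,6) w=4 -- would create cycle
Skip edge (4,6) w=5 -- would create cycle
Add edge (2,6) w=6 -- no cycle. Running total: 15

MST edges: (1,3,w=1), (1,6,w=2), (3,4,w=2), (3,5,w=4), (2,6,w=6)
Total MST weight: 1 + 2 + 2 + 4 + 6 = 15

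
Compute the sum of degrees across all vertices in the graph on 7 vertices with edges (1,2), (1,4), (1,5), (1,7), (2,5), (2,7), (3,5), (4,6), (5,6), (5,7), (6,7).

Step 1: Count edges incident to each vertex:
  deg(1) = 4 (neighbors: 2, 4, 5, 7)
  deg(2) = 3 (neighbors: 1, 5, 7)
  deg(3) = 1 (neighbors: 5)
  deg(4) = 2 (neighbors: 1, 6)
  deg(5) = 5 (neighbors: 1, 2, 3, 6, 7)
  deg(6) = 3 (neighbors: 4, 5, 7)
  deg(7) = 4 (neighbors: 1, 2, 5, 6)

Step 2: Sum all degrees:
  4 + 3 + 1 + 2 + 5 + 3 + 4 = 22

Verification: sum of degrees = 2 * |E| = 2 * 11 = 22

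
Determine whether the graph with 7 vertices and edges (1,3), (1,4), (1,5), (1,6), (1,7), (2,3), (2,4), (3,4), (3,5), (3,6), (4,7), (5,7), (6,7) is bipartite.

Step 1: Attempt 2-coloring using BFS:
  Start at vertex 1, assign color 0
  Color vertex 3 with color 1 (neighbor of 1)
  Color vertex 4 with color 1 (neighbor of 1)
  Color vertex 5 with color 1 (neighbor of 1)
  Color vertex 6 with color 1 (neighbor of 1)
  Color vertex 7 with color 1 (neighbor of 1)
  Color vertex 2 with color 0 (neighbor of 3)

Step 2: Conflict found! Vertices 3 and 4 are adjacent but have the same color.
This means the graph contains an odd cycle.

The graph is NOT bipartite.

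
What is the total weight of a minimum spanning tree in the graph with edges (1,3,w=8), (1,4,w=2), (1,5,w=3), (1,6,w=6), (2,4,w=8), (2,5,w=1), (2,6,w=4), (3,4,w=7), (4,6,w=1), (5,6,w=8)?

Apply Kruskal's algorithm (sort edges by weight, add if no cycle):

Sorted edges by weight:
  (2,5) w=1
  (4,6) w=1
  (1,4) w=2
  (1,5) w=3
  (2,6) w=4
  (1,6) w=6
  (3,4) w=7
  (1,3) w=8
  (2,4) w=8
  (5,6) w=8

Add edge (2,5) w=1 -- no cycle. Running total: 1
Add edge (4,6) w=1 -- no cycle. Running total: 2
Add edge (1,4) w=2 -- no cycle. Running total: 4
Add edge (1,5) w=3 -- no cycle. Running total: 7
Skip edge (2,6) w=4 -- would create cycle
Skip edge (1,6) w=6 -- would create cycle
Add edge (3,4) w=7 -- no cycle. Running total: 14

MST edges: (2,5,w=1), (4,6,w=1), (1,4,w=2), (1,5,w=3), (3,4,w=7)
Total MST weight: 1 + 1 + 2 + 3 + 7 = 14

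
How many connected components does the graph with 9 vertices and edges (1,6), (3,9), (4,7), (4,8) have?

Step 1: Build adjacency list from edges:
  1: 6
  2: (none)
  3: 9
  4: 7, 8
  5: (none)
  6: 1
  7: 4
  8: 4
  9: 3

Step 2: Run BFS/DFS from vertex 1:
  Visited: {1, 6}
  Reached 2 of 9 vertices

Step 3: Only 2 of 9 vertices reached. Graph is disconnected.
Connected components: {1, 6}, {2}, {3, 9}, {4, 7, 8}, {5}
Number of connected components: 5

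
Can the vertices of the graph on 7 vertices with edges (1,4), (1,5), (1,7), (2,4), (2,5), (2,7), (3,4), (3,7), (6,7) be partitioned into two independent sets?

Step 1: Attempt 2-coloring using BFS:
  Start at vertex 1, assign color 0
  Color vertex 4 with color 1 (neighbor of 1)
  Color vertex 5 with color 1 (neighbor of 1)
  Color vertex 7 with color 1 (neighbor of 1)
  Color vertex 2 with color 0 (neighbor of 4)
  Color vertex 3 with color 0 (neighbor of 4)
  Color vertex 6 with color 0 (neighbor of 7)

Step 2: 2-coloring succeeded. No conflicts found.
  Set A (color 0): {1, 2, 3, 6}
  Set B (color 1): {4, 5, 7}

The graph is bipartite with partition {1, 2, 3, 6}, {4, 5, 7}.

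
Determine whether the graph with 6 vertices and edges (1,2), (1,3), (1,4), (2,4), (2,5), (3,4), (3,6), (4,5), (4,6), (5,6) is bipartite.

Step 1: Attempt 2-coloring using BFS:
  Start at vertex 1, assign color 0
  Color vertex 2 with color 1 (neighbor of 1)
  Color vertex 3 with color 1 (neighbor of 1)
  Color vertex 4 with color 1 (neighbor of 1)

Step 2: Conflict found! Vertices 2 and 4 are adjacent but have the same color.
This means the graph contains an odd cycle.

The graph is NOT bipartite.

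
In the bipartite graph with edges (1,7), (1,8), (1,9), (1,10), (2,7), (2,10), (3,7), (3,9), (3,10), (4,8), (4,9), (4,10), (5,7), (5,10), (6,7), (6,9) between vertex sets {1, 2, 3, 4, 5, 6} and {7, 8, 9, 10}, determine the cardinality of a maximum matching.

Step 1: List the neighbors of each left vertex:
  1: 7, 8, 9, 10
  2: 7, 10
  3: 7, 9, 10
  4: 8, 9, 10
  5: 7, 10
  6: 7, 9

Step 2: Greedily match left vertices, then look for augmenting paths:
  Match 1 -- 7
  Match 2 -- 10
  Match 3 -- 9
  Match 4 -- 8
  No augmenting path remains.

Step 3: Verify this is maximum:
  Matching size 4 = min(|L|, |R|) = min(6, 4), which is an upper bound, so this matching is maximum.

Maximum matching: {(1,7), (2,10), (3,9), (4,8)}
Size: 4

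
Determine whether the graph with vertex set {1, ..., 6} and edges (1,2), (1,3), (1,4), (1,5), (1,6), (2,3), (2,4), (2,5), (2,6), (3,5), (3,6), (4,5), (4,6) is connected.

Step 1: Build adjacency list from edges:
  1: 2, 3, 4, 5, 6
  2: 1, 3, 4, 5, 6
  3: 1, 2, 5, 6
  4: 1, 2, 5, 6
  5: 1, 2, 3, 4
  6: 1, 2, 3, 4

Step 2: Run BFS/DFS from vertex 1:
  Visited: {1, 2, 3, 4, 5, 6}
  Reached 6 of 6 vertices

Step 3: All 6 vertices reached from vertex 1, so the graph is connected.
Answer: Yes, the graph is connected.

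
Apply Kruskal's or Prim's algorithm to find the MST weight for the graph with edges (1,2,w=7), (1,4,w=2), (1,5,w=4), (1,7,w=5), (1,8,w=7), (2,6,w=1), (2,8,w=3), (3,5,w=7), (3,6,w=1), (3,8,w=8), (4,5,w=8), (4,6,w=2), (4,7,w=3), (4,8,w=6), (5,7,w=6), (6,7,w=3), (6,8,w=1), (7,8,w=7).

Apply Kruskal's algorithm (sort edges by weight, add if no cycle):

Sorted edges by weight:
  (2,6) w=1
  (3,6) w=1
  (6,8) w=1
  (1,4) w=2
  (4,6) w=2
  (2,8) w=3
  (4,7) w=3
  (6,7) w=3
  (1,5) w=4
  (1,7) w=5
  (4,8) w=6
  (5,7) w=6
  (1,2) w=7
  (1,8) w=7
  (3,5) w=7
  (7,8) w=7
  (3,8) w=8
  (4,5) w=8

Add edge (2,6) w=1 -- no cycle. Running total: 1
Add edge (3,6) w=1 -- no cycle. Running total: 2
Add edge (6,8) w=1 -- no cycle. Running total: 3
Add edge (1,4) w=2 -- no cycle. Running total: 5
Add edge (4,6) w=2 -- no cycle. Running total: 7
Skip edge (2,8) w=3 -- would create cycle
Add edge (4,7) w=3 -- no cycle. Running total: 10
Skip edge (6,7) w=3 -- would create cycle
Add edge (1,5) w=4 -- no cycle. Running total: 14

MST edges: (2,6,w=1), (3,6,w=1), (6,8,w=1), (1,4,w=2), (4,6,w=2), (4,7,w=3), (1,5,w=4)
Total MST weight: 1 + 1 + 1 + 2 + 2 + 3 + 4 = 14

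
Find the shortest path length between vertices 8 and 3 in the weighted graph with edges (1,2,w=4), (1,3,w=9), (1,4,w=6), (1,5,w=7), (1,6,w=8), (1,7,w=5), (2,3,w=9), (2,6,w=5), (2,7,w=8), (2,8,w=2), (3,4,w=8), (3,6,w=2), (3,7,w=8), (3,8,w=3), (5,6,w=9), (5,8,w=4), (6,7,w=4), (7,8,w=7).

Step 1: Build adjacency list with weights:
  1: 2(w=4), 3(w=9), 4(w=6), 5(w=7), 6(w=8), 7(w=5)
  2: 1(w=4), 3(w=9), 6(w=5), 7(w=8), 8(w=2)
  3: 1(w=9), 2(w=9), 4(w=8), 6(w=2), 7(w=8), 8(w=3)
  4: 1(w=6), 3(w=8)
  5: 1(w=7), 6(w=9), 8(w=4)
  6: 1(w=8), 2(w=5), 3(w=2), 5(w=9), 7(w=4)
  7: 1(w=5), 2(w=8), 3(w=8), 6(w=4), 8(w=7)
  8: 2(w=2), 3(w=3), 5(w=4), 7(w=7)

Step 2: Apply Dijkstra's algorithm from vertex 8:
  Visit vertex 8 (distance=0)
    Update dist[2] = 2
    Update dist[3] = 3
    Update dist[5] = 4
    Update dist[7] = 7
  Visit vertex 2 (distance=2)
    Update dist[1] = 6
    Update dist[6] = 7
  Visit vertex 3 (distance=3)
    Update dist[4] = 11
    Update dist[6] = 5

Step 3: Shortest path: 8 -> 3
Total weight: 3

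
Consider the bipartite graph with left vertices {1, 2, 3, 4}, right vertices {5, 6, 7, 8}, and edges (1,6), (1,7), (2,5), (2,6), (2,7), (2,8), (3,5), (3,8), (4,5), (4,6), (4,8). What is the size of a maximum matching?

Step 1: List the neighbors of each left vertex:
  1: 6, 7
  2: 5, 6, 7, 8
  3: 5, 8
  4: 5, 6, 8

Step 2: Greedily match left vertices, then look for augmenting paths:
  Match 1 -- 6
  Match 2 -- 7
  Match 3 -- 8
  Match 4 -- 5
  No augmenting path remains.

Step 3: Verify this is maximum:
  Matching size 4 = min(|L|, |R|) = min(4, 4), which is an upper bound, so this matching is maximum.

Maximum matching: {(1,6), (2,7), (3,8), (4,5)}
Size: 4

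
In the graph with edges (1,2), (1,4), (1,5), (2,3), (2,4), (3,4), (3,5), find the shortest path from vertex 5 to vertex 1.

Step 1: Build adjacency list:
  1: 2, 4, 5
  2: 1, 3, 4
  3: 2, 4, 5
  4: 1, 2, 3
  5: 1, 3

Step 2: BFS from vertex 5 to find shortest path to 1:
  vertex 1 reached at distance 1

Step 3: Shortest path: 5 -> 1
Path length: 1 edge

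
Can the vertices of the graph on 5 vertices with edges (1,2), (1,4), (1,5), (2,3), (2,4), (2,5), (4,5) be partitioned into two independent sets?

Step 1: Attempt 2-coloring using BFS:
  Start at vertex 1, assign color 0
  Color vertex 2 with color 1 (neighbor of 1)
  Color vertex 4 with color 1 (neighbor of 1)
  Color vertex 5 with color 1 (neighbor of 1)
  Color vertex 3 with color 0 (neighbor of 2)

Step 2: Conflict found! Vertices 2 and 4 are adjacent but have the same color.
This means the graph contains an odd cycle.

The graph is NOT bipartite.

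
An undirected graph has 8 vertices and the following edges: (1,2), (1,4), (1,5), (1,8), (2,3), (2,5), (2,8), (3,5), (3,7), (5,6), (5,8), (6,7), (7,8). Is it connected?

Step 1: Build adjacency list from edges:
  1: 2, 4, 5, 8
  2: 1, 3, 5, 8
  3: 2, 5, 7
  4: 1
  5: 1, 2, 3, 6, 8
  6: 5, 7
  7: 3, 6, 8
  8: 1, 2, 5, 7

Step 2: Run BFS/DFS from vertex 1:
  Visited: {1, 2, 4, 5, 8, 3, 6, 7}
  Reached 8 of 8 vertices

Step 3: All 8 vertices reached from vertex 1, so the graph is connected.
Answer: Yes, the graph is connected.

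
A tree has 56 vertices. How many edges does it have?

A tree on n vertices always has exactly n - 1 edges.
For n = 56: edges = 56 - 1 = 55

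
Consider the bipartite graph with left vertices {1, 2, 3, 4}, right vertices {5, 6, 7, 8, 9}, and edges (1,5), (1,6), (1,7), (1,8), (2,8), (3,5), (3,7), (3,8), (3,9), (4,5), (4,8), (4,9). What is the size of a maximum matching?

Step 1: List the neighbors of each left vertex:
  1: 5, 6, 7, 8
  2: 8
  3: 5, 7, 8, 9
  4: 5, 8, 9

Step 2: Greedily match left vertices, then look for augmenting paths:
  Match 1 -- 5
  Match 2 -- 8
  Match 3 -- 7
  Match 4 -- 9
  No augmenting path remains.

Step 3: Verify this is maximum:
  Matching size 4 = min(|L|, |R|) = min(4, 5), which is an upper bound, so this matching is maximum.

Maximum matching: {(1,5), (2,8), (3,7), (4,9)}
Size: 4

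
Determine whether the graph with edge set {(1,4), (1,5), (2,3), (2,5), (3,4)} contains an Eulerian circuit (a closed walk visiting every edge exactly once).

Step 1: Find the degree of each vertex:
  deg(1) = 2
  deg(2) = 2
  deg(3) = 2
  deg(4) = 2
  deg(5) = 2

Step 2: Count vertices with odd degree:
  All vertices have even degree (0 odd-degree vertices)

Step 3: Apply Euler's theorem:
  - Eulerian circuit exists iff graph is connected and all vertices have even degree
  - Eulerian path exists iff graph is connected and has 0 or 2 odd-degree vertices

Graph is connected with 0 odd-degree vertices.
Both Eulerian circuit and Eulerian path exist.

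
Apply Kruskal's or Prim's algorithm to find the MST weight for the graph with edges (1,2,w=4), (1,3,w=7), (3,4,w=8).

Apply Kruskal's algorithm (sort edges by weight, add if no cycle):

Sorted edges by weight:
  (1,2) w=4
  (1,3) w=7
  (3,4) w=8

Add edge (1,2) w=4 -- no cycle. Running total: 4
Add edge (1,3) w=7 -- no cycle. Running total: 11
Add edge (3,4) w=8 -- no cycle. Running total: 19

MST edges: (1,2,w=4), (1,3,w=7), (3,4,w=8)
Total MST weight: 4 + 7 + 8 = 19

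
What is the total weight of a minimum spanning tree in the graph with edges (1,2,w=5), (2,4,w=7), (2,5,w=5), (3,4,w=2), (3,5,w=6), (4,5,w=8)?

Apply Kruskal's algorithm (sort edges by weight, add if no cycle):

Sorted edges by weight:
  (3,4) w=2
  (1,2) w=5
  (2,5) w=5
  (3,5) w=6
  (2,4) w=7
  (4,5) w=8

Add edge (3,4) w=2 -- no cycle. Running total: 2
Add edge (1,2) w=5 -- no cycle. Running total: 7
Add edge (2,5) w=5 -- no cycle. Running total: 12
Add edge (3,5) w=6 -- no cycle. Running total: 18

MST edges: (3,4,w=2), (1,2,w=5), (2,5,w=5), (3,5,w=6)
Total MST weight: 2 + 5 + 5 + 6 = 18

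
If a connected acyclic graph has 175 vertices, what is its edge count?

A tree on n vertices always has exactly n - 1 edges.
For n = 175: edges = 175 - 1 = 174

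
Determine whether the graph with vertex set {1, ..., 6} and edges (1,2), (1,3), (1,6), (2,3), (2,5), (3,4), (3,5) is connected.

Step 1: Build adjacency list from edges:
  1: 2, 3, 6
  2: 1, 3, 5
  3: 1, 2, 4, 5
  4: 3
  5: 2, 3
  6: 1

Step 2: Run BFS/DFS from vertex 1:
  Visited: {1, 2, 3, 6, 5, 4}
  Reached 6 of 6 vertices

Step 3: All 6 vertices reached from vertex 1, so the graph is connected.
Answer: Yes, the graph is connected.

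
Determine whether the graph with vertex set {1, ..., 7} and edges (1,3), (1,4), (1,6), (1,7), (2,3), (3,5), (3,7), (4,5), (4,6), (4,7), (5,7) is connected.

Step 1: Build adjacency list from edges:
  1: 3, 4, 6, 7
  2: 3
  3: 1, 2, 5, 7
  4: 1, 5, 6, 7
  5: 3, 4, 7
  6: 1, 4
  7: 1, 3, 4, 5

Step 2: Run BFS/DFS from vertex 1:
  Visited: {1, 3, 4, 6, 7, 2, 5}
  Reached 7 of 7 vertices

Step 3: All 7 vertices reached from vertex 1, so the graph is connected.
Answer: Yes, the graph is connected.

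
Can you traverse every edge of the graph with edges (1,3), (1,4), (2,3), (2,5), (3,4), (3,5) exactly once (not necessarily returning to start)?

Step 1: Find the degree of each vertex:
  deg(1) = 2
  deg(2) = 2
  deg(3) = 4
  deg(4) = 2
  deg(5) = 2

Step 2: Count vertices with odd degree:
  All vertices have even degree (0 odd-degree vertices)

Step 3: Apply Euler's theorem:
  - Eulerian circuit exists iff graph is connected and all vertices have even degree
  - Eulerian path exists iff graph is connected and has 0 or 2 odd-degree vertices

Graph is connected with 0 odd-degree vertices.
Both Eulerian circuit and Eulerian path exist.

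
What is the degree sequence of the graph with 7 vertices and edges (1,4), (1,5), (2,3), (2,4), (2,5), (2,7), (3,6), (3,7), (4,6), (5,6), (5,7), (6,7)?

Step 1: Count edges incident to each vertex:
  deg(1) = 2 (neighbors: 4, 5)
  deg(2) = 4 (neighbors: 3, 4, 5, 7)
  deg(3) = 3 (neighbors: 2, 6, 7)
  deg(4) = 3 (neighbors: 1, 2, 6)
  deg(5) = 4 (neighbors: 1, 2, 6, 7)
  deg(6) = 4 (neighbors: 3, 4, 5, 7)
  deg(7) = 4 (neighbors: 2, 3, 5, 6)

Step 2: Sort degrees in non-increasing order:
  Degrees: [2, 4, 3, 3, 4, 4, 4] -> sorted: [4, 4, 4, 4, 3, 3, 2]

Degree sequence: [4, 4, 4, 4, 3, 3, 2]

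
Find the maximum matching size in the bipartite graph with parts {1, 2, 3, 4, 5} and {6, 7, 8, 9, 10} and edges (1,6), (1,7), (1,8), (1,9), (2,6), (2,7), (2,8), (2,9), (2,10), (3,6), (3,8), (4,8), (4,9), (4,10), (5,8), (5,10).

Step 1: List the neighbors of each left vertex:
  1: 6, 7, 8, 9
  2: 6, 7, 8, 9, 10
  3: 6, 8
  4: 8, 9, 10
  5: 8, 10

Step 2: Greedily match left vertices, then look for augmenting paths:
  Match 1 -- 6
  Match 2 -- 7
  Match 3 -- 8
  Match 4 -- 9
  Match 5 -- 10
  No augmenting path remains.

Step 3: Verify this is maximum:
  Matching size 5 = min(|L|, |R|) = min(5, 5), which is an upper bound, so this matching is maximum.

Maximum matching: {(1,6), (2,7), (3,8), (4,9), (5,10)}
Size: 5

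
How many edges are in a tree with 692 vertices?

A tree on n vertices always has exactly n - 1 edges.
For n = 692: edges = 692 - 1 = 691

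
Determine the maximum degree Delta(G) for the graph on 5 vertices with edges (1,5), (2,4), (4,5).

Step 1: Count edges incident to each vertex:
  deg(1) = 1 (neighbors: 5)
  deg(2) = 1 (neighbors: 4)
  deg(3) = 0 (neighbors: none)
  deg(4) = 2 (neighbors: 2, 5)
  deg(5) = 2 (neighbors: 1, 4)

Step 2: Find maximum:
  max(1, 1, 0, 2, 2) = 2 (vertex 4)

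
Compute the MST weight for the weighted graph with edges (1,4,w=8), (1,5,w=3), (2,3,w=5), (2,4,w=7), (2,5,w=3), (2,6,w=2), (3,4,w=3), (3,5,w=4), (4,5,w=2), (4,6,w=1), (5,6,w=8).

Apply Kruskal's algorithm (sort edges by weight, add if no cycle):

Sorted edges by weight:
  (4,6) w=1
  (2,6) w=2
  (4,5) w=2
  (1,5) w=3
  (2,5) w=3
  (3,4) w=3
  (3,5) w=4
  (2,3) w=5
  (2,4) w=7
  (1,4) w=8
  (5,6) w=8

Add edge (4,6) w=1 -- no cycle. Running total: 1
Add edge (2,6) w=2 -- no cycle. Running total: 3
Add edge (4,5) w=2 -- no cycle. Running total: 5
Add edge (1,5) w=3 -- no cycle. Running total: 8
Skip edge (2,5) w=3 -- would create cycle
Add edge (3,4) w=3 -- no cycle. Running total: 11

MST edges: (4,6,w=1), (2,6,w=2), (4,5,w=2), (1,5,w=3), (3,4,w=3)
Total MST weight: 1 + 2 + 2 + 3 + 3 = 11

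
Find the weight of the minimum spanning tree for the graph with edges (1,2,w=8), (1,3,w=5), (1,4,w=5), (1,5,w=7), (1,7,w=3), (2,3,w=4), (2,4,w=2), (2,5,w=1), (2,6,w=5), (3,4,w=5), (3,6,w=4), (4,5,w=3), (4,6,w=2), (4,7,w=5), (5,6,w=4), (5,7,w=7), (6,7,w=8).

Apply Kruskal's algorithm (sort edges by weight, add if no cycle):

Sorted edges by weight:
  (2,5) w=1
  (2,4) w=2
  (4,6) w=2
  (1,7) w=3
  (4,5) w=3
  (2,3) w=4
  (3,6) w=4
  (5,6) w=4
  (1,3) w=5
  (1,4) w=5
  (2,6) w=5
  (3,4) w=5
  (4,7) w=5
  (1,5) w=7
  (5,7) w=7
  (1,2) w=8
  (6,7) w=8

Add edge (2,5) w=1 -- no cycle. Running total: 1
Add edge (2,4) w=2 -- no cycle. Running total: 3
Add edge (4,6) w=2 -- no cycle. Running total: 5
Add edge (1,7) w=3 -- no cycle. Running total: 8
Skip edge (4,5) w=3 -- would create cycle
Add edge (2,3) w=4 -- no cycle. Running total: 12
Skip edge (3,6) w=4 -- would create cycle
Skip edge (5,6) w=4 -- would create cycle
Add edge (1,3) w=5 -- no cycle. Running total: 17

MST edges: (2,5,w=1), (2,4,w=2), (4,6,w=2), (1,7,w=3), (2,3,w=4), (1,3,w=5)
Total MST weight: 1 + 2 + 2 + 3 + 4 + 5 = 17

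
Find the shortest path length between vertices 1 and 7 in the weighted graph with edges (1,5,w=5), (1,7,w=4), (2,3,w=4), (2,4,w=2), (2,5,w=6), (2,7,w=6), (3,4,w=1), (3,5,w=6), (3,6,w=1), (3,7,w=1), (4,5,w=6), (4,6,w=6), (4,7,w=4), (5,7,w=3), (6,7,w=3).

Step 1: Build adjacency list with weights:
  1: 5(w=5), 7(w=4)
  2: 3(w=4), 4(w=2), 5(w=6), 7(w=6)
  3: 2(w=4), 4(w=1), 5(w=6), 6(w=1), 7(w=1)
  4: 2(w=2), 3(w=1), 5(w=6), 6(w=6), 7(w=4)
  5: 1(w=5), 2(w=6), 3(w=6), 4(w=6), 7(w=3)
  6: 3(w=1), 4(w=6), 7(w=3)
  7: 1(w=4), 2(w=6), 3(w=1), 4(w=4), 5(w=3), 6(w=3)

Step 2: Apply Dijkstra's algorithm from vertex 1:
  Visit vertex 1 (distance=0)
    Update dist[5] = 5
    Update dist[7] = 4
  Visit vertex 7 (distance=4)
    Update dist[2] = 10
    Update dist[3] = 5
    Update dist[4] = 8
    Update dist[6] = 7

Step 3: Shortest path: 1 -> 7
Total weight: 4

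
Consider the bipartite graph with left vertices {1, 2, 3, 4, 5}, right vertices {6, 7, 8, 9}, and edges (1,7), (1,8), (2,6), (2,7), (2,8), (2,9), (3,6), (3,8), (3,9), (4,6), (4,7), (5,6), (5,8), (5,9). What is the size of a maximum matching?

Step 1: List the neighbors of each left vertex:
  1: 7, 8
  2: 6, 7, 8, 9
  3: 6, 8, 9
  4: 6, 7
  5: 6, 8, 9

Step 2: Greedily match left vertices, then look for augmenting paths:
  Match 1 -- 7
  Match 2 -- 6
  Match 3 -- 8
  Match 5 -- 9
  No augmenting path remains.

Step 3: Verify this is maximum:
  Matching size 4 = min(|L|, |R|) = min(5, 4), which is an upper bound, so this matching is maximum.

Maximum matching: {(1,7), (2,6), (3,8), (5,9)}
Size: 4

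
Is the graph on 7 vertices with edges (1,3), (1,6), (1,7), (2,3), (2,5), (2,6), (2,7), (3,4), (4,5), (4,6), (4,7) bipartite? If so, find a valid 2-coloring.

Step 1: Attempt 2-coloring using BFS:
  Start at vertex 1, assign color 0
  Color vertex 3 with color 1 (neighbor of 1)
  Color vertex 6 with color 1 (neighbor of 1)
  Color vertex 7 with color 1 (neighbor of 1)
  Color vertex 2 with color 0 (neighbor of 3)
  Color vertex 4 with color 0 (neighbor of 3)
  Color vertex 5 with color 1 (neighbor of 2)

Step 2: 2-coloring succeeded. No conflicts found.
  Set A (color 0): {1, 2, 4}
  Set B (color 1): {3, 5, 6, 7}

The graph is bipartite with partition {1, 2, 4}, {3, 5, 6, 7}.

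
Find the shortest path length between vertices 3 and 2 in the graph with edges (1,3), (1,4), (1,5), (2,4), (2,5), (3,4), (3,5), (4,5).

Step 1: Build adjacency list:
  1: 3, 4, 5
  2: 4, 5
  3: 1, 4, 5
  4: 1, 2, 3, 5
  5: 1, 2, 3, 4

Step 2: BFS from vertex 3 to find shortest path to 2:
  vertex 1 reached at distance 1
  vertex 4 reached at distance 1
  vertex 5 reached at distance 1
  vertex 2 reached at distance 2

Step 3: Shortest path: 3 -> 4 -> 2
Path length: 2 edges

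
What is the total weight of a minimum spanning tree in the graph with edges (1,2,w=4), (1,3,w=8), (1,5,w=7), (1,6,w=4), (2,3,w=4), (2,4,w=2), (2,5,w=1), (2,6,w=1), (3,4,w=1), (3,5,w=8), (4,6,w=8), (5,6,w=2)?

Apply Kruskal's algorithm (sort edges by weight, add if no cycle):

Sorted edges by weight:
  (2,5) w=1
  (2,6) w=1
  (3,4) w=1
  (2,4) w=2
  (5,6) w=2
  (1,6) w=4
  (1,2) w=4
  (2,3) w=4
  (1,5) w=7
  (1,3) w=8
  (3,5) w=8
  (4,6) w=8

Add edge (2,5) w=1 -- no cycle. Running total: 1
Add edge (2,6) w=1 -- no cycle. Running total: 2
Add edge (3,4) w=1 -- no cycle. Running total: 3
Add edge (2,4) w=2 -- no cycle. Running total: 5
Skip edge (5,6) w=2 -- would create cycle
Add edge (1,6) w=4 -- no cycle. Running total: 9

MST edges: (2,5,w=1), (2,6,w=1), (3,4,w=1), (2,4,w=2), (1,6,w=4)
Total MST weight: 1 + 1 + 1 + 2 + 4 = 9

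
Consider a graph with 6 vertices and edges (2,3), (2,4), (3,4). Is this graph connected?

Step 1: Build adjacency list from edges:
  1: (none)
  2: 3, 4
  3: 2, 4
  4: 2, 3
  5: (none)
  6: (none)

Step 2: Run BFS/DFS from vertex 1:
  Visited: {1}
  Reached 1 of 6 vertices

Step 3: Only 1 of 6 vertices reached. Graph is disconnected.
Connected components: {1}, {2, 3, 4}, {5}, {6}
Answer: No, the graph is not connected (4 components).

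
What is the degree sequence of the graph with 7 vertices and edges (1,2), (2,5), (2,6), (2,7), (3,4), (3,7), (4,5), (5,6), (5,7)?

Step 1: Count edges incident to each vertex:
  deg(1) = 1 (neighbors: 2)
  deg(2) = 4 (neighbors: 1, 5, 6, 7)
  deg(3) = 2 (neighbors: 4, 7)
  deg(4) = 2 (neighbors: 3, 5)
  deg(5) = 4 (neighbors: 2, 4, 6, 7)
  deg(6) = 2 (neighbors: 2, 5)
  deg(7) = 3 (neighbors: 2, 3, 5)

Step 2: Sort degrees in non-increasing order:
  Degrees: [1, 4, 2, 2, 4, 2, 3] -> sorted: [4, 4, 3, 2, 2, 2, 1]

Degree sequence: [4, 4, 3, 2, 2, 2, 1]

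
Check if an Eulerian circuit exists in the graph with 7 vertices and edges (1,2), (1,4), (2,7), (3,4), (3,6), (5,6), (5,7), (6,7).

Step 1: Find the degree of each vertex:
  deg(1) = 2
  deg(2) = 2
  deg(3) = 2
  deg(4) = 2
  deg(5) = 2
  deg(6) = 3
  deg(7) = 3

Step 2: Count vertices with odd degree:
  Odd-degree vertices: 6, 7 (2 total)

Step 3: Apply Euler's theorem:
  - Eulerian circuit exists iff graph is connected and all vertices have even degree
  - Eulerian path exists iff graph is connected and has 0 or 2 odd-degree vertices

Graph is connected with exactly 2 odd-degree vertices (6, 7).
Eulerian path exists (starting and ending at the odd-degree vertices), but no Eulerian circuit.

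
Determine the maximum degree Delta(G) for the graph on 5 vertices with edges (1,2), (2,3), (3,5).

Step 1: Count edges incident to each vertex:
  deg(1) = 1 (neighbors: 2)
  deg(2) = 2 (neighbors: 1, 3)
  deg(3) = 2 (neighbors: 2, 5)
  deg(4) = 0 (neighbors: none)
  deg(5) = 1 (neighbors: 3)

Step 2: Find maximum:
  max(1, 2, 2, 0, 1) = 2 (vertex 2)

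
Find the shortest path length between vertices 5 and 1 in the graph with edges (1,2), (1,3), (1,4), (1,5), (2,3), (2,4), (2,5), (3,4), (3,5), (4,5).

Step 1: Build adjacency list:
  1: 2, 3, 4, 5
  2: 1, 3, 4, 5
  3: 1, 2, 4, 5
  4: 1, 2, 3, 5
  5: 1, 2, 3, 4

Step 2: BFS from vertex 5 to find shortest path to 1:
  vertex 1 reached at distance 1

Step 3: Shortest path: 5 -> 1
Path length: 1 edge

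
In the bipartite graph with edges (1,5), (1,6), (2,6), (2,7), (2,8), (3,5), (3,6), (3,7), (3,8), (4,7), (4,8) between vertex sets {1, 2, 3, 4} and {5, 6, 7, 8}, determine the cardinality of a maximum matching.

Step 1: List the neighbors of each left vertex:
  1: 5, 6
  2: 6, 7, 8
  3: 5, 6, 7, 8
  4: 7, 8

Step 2: Greedily match left vertices, then look for augmenting paths:
  Match 1 -- 5
  Match 2 -- 6
  Match 3 -- 7
  Match 4 -- 8
  No augmenting path remains.

Step 3: Verify this is maximum:
  Matching size 4 = min(|L|, |R|) = min(4, 4), which is an upper bound, so this matching is maximum.

Maximum matching: {(1,5), (2,6), (3,7), (4,8)}
Size: 4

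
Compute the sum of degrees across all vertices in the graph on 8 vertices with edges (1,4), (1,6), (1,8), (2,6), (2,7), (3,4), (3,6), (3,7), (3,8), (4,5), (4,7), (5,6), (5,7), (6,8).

Step 1: Count edges incident to each vertex:
  deg(1) = 3 (neighbors: 4, 6, 8)
  deg(2) = 2 (neighbors: 6, 7)
  deg(3) = 4 (neighbors: 4, 6, 7, 8)
  deg(4) = 4 (neighbors: 1, 3, 5, 7)
  deg(5) = 3 (neighbors: 4, 6, 7)
  deg(6) = 5 (neighbors: 1, 2, 3, 5, 8)
  deg(7) = 4 (neighbors: 2, 3, 4, 5)
  deg(8) = 3 (neighbors: 1, 3, 6)

Step 2: Sum all degrees:
  3 + 2 + 4 + 4 + 3 + 5 + 4 + 3 = 28

Verification: sum of degrees = 2 * |E| = 2 * 14 = 28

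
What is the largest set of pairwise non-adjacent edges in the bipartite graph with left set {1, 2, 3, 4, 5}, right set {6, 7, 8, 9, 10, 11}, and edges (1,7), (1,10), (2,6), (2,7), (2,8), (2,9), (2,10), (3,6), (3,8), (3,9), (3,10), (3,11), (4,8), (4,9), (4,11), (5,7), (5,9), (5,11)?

Step 1: List the neighbors of each left vertex:
  1: 7, 10
  2: 6, 7, 8, 9, 10
  3: 6, 8, 9, 10, 11
  4: 8, 9, 11
  5: 7, 9, 11

Step 2: Greedily match left vertices, then look for augmenting paths:
  Match 1 -- 7
  Match 2 -- 6
  Match 3 -- 8
  Match 4 -- 9
  Match 5 -- 11
  No augmenting path remains.

Step 3: Verify this is maximum:
  Matching size 5 = min(|L|, |R|) = min(5, 6), which is an upper bound, so this matching is maximum.

Maximum matching: {(1,7), (2,6), (3,8), (4,9), (5,11)}
Size: 5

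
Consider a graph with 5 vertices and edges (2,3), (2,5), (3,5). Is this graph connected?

Step 1: Build adjacency list from edges:
  1: (none)
  2: 3, 5
  3: 2, 5
  4: (none)
  5: 2, 3

Step 2: Run BFS/DFS from vertex 1:
  Visited: {1}
  Reached 1 of 5 vertices

Step 3: Only 1 of 5 vertices reached. Graph is disconnected.
Connected components: {1}, {2, 3, 5}, {4}
Answer: No, the graph is not connected (3 components).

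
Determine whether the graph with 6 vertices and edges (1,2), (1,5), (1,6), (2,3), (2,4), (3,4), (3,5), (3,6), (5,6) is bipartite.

Step 1: Attempt 2-coloring using BFS:
  Start at vertex 1, assign color 0
  Color vertex 2 with color 1 (neighbor of 1)
  Color vertex 5 with color 1 (neighbor of 1)
  Color vertex 6 with color 1 (neighbor of 1)
  Color vertex 3 with color 0 (neighbor of 2)
  Color vertex 4 with color 0 (neighbor of 2)

Step 2: Conflict found! Vertices 5 and 6 are adjacent but have the same color.
This means the graph contains an odd cycle.

The graph is NOT bipartite.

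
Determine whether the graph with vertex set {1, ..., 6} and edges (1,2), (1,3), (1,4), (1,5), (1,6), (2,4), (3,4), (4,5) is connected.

Step 1: Build adjacency list from edges:
  1: 2, 3, 4, 5, 6
  2: 1, 4
  3: 1, 4
  4: 1, 2, 3, 5
  5: 1, 4
  6: 1

Step 2: Run BFS/DFS from vertex 1:
  Visited: {1, 2, 3, 4, 5, 6}
  Reached 6 of 6 vertices

Step 3: All 6 vertices reached from vertex 1, so the graph is connected.
Answer: Yes, the graph is connected.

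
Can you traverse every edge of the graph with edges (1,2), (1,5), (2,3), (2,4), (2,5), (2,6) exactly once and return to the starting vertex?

Step 1: Find the degree of each vertex:
  deg(1) = 2
  deg(2) = 5
  deg(3) = 1
  deg(4) = 1
  deg(5) = 2
  deg(6) = 1

Step 2: Count vertices with odd degree:
  Odd-degree vertices: 2, 3, 4, 6 (4 total)

Step 3: Apply Euler's theorem:
  - Eulerian circuit exists iff graph is connected and all vertices have even degree
  - Eulerian path exists iff graph is connected and has 0 or 2 odd-degree vertices

Graph has 4 odd-degree vertices (need 0 or 2).
Neither Eulerian path nor Eulerian circuit exists.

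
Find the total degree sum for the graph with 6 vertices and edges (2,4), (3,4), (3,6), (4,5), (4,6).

Step 1: Count edges incident to each vertex:
  deg(1) = 0 (neighbors: none)
  deg(2) = 1 (neighbors: 4)
  deg(3) = 2 (neighbors: 4, 6)
  deg(4) = 4 (neighbors: 2, 3, 5, 6)
  deg(5) = 1 (neighbors: 4)
  deg(6) = 2 (neighbors: 3, 4)

Step 2: Sum all degrees:
  0 + 1 + 2 + 4 + 1 + 2 = 10

Verification: sum of degrees = 2 * |E| = 2 * 5 = 10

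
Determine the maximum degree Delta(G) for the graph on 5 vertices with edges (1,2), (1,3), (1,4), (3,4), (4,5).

Step 1: Count edges incident to each vertex:
  deg(1) = 3 (neighbors: 2, 3, 4)
  deg(2) = 1 (neighbors: 1)
  deg(3) = 2 (neighbors: 1, 4)
  deg(4) = 3 (neighbors: 1, 3, 5)
  deg(5) = 1 (neighbors: 4)

Step 2: Find maximum:
  max(3, 1, 2, 3, 1) = 3 (vertex 1)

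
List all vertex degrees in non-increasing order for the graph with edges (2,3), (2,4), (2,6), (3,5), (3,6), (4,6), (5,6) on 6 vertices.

Step 1: Count edges incident to each vertex:
  deg(1) = 0 (neighbors: none)
  deg(2) = 3 (neighbors: 3, 4, 6)
  deg(3) = 3 (neighbors: 2, 5, 6)
  deg(4) = 2 (neighbors: 2, 6)
  deg(5) = 2 (neighbors: 3, 6)
  deg(6) = 4 (neighbors: 2, 3, 4, 5)

Step 2: Sort degrees in non-increasing order:
  Degrees: [0, 3, 3, 2, 2, 4] -> sorted: [4, 3, 3, 2, 2, 0]

Degree sequence: [4, 3, 3, 2, 2, 0]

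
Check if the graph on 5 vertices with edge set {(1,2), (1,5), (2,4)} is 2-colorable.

Step 1: Attempt 2-coloring using BFS:
  Start at vertex 1, assign color 0
  Color vertex 2 with color 1 (neighbor of 1)
  Color vertex 5 with color 1 (neighbor of 1)
  Color vertex 4 with color 0 (neighbor of 2)
  Start new component at vertex 3, assign color 0

Step 2: 2-coloring succeeded. No conflicts found.
  Set A (color 0): {1, 3, 4}
  Set B (color 1): {2, 5}

The graph is bipartite with partition {1, 3, 4}, {2, 5}.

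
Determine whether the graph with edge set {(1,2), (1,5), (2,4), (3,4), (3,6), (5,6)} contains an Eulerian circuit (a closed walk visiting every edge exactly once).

Step 1: Find the degree of each vertex:
  deg(1) = 2
  deg(2) = 2
  deg(3) = 2
  deg(4) = 2
  deg(5) = 2
  deg(6) = 2

Step 2: Count vertices with odd degree:
  All vertices have even degree (0 odd-degree vertices)

Step 3: Apply Euler's theorem:
  - Eulerian circuit exists iff graph is connected and all vertices have even degree
  - Eulerian path exists iff graph is connected and has 0 or 2 odd-degree vertices

Graph is connected with 0 odd-degree vertices.
Both Eulerian circuit and Eulerian path exist.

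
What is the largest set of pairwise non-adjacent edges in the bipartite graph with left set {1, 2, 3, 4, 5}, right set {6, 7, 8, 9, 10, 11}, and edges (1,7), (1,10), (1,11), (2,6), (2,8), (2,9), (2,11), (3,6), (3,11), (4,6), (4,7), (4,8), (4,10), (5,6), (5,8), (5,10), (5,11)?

Step 1: List the neighbors of each left vertex:
  1: 7, 10, 11
  2: 6, 8, 9, 11
  3: 6, 11
  4: 6, 7, 8, 10
  5: 6, 8, 10, 11

Step 2: Greedily match left vertices, then look for augmenting paths:
  Match 1 -- 7
  Match 2 -- 6
  Match 3 -- 11
  Match 4 -- 8
  Match 5 -- 10
  No augmenting path remains.

Step 3: Verify this is maximum:
  Matching size 5 = min(|L|, |R|) = min(5, 6), which is an upper bound, so this matching is maximum.

Maximum matching: {(1,7), (2,6), (3,11), (4,8), (5,10)}
Size: 5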